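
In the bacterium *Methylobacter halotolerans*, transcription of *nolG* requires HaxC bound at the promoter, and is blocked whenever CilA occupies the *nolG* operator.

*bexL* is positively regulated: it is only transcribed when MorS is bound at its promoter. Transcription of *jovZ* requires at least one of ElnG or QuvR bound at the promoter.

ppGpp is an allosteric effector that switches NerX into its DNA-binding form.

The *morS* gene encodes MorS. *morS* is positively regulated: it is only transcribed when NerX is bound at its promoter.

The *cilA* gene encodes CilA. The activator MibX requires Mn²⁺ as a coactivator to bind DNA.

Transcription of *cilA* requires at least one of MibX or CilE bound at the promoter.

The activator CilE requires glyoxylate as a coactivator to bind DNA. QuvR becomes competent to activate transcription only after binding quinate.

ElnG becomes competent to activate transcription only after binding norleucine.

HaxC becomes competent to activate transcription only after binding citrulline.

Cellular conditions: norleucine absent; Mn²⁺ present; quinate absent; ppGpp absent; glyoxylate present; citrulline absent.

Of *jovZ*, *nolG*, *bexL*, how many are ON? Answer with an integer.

Norleucine is absent, so ElnG is inactive.
Quinate is absent, so QuvR is inactive.
No activator is available at the *jovZ* promoter, so *jovZ* is not transcribed.
→ *jovZ* is OFF.
Mn²⁺ is present, so MibX is active.
Glyoxylate is present, so CilE is active.
Activator MibX is present, so *cilA* is transcribed.
So CilA is produced and active.
Citrulline is absent, so HaxC is inactive.
With repressor CilA bound, *nolG* is not transcribed.
→ *nolG* is OFF.
ppGpp is absent, so NerX is inactive.
Required activator NerX is absent, so *morS* is not transcribed.
So MorS is not produced.
Required activator MorS is absent, so *bexL* is not transcribed.
→ *bexL* is OFF.
0 of the 3 genes are transcribed.

0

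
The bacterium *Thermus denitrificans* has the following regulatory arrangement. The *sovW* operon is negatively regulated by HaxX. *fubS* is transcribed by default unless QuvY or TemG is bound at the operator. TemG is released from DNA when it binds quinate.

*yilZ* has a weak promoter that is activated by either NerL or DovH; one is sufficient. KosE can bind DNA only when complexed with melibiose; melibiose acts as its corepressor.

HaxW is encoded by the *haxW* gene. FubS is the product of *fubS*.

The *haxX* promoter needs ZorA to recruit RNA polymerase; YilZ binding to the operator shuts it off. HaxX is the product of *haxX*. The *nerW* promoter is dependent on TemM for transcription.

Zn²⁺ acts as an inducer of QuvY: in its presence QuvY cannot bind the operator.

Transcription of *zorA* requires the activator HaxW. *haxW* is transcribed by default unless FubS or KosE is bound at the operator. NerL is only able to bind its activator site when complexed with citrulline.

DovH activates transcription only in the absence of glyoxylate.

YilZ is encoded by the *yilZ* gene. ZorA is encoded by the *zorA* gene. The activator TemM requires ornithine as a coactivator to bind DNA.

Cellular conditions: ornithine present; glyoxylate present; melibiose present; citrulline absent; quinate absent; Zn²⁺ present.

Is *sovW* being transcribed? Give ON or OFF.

Zn²⁺ is present, so QuvY is inactive.
Quinate is absent, so TemG is active.
With repressor TemG bound, *fubS* is not transcribed.
So FubS is not produced.
Melibiose is present, so KosE is active.
With repressor KosE bound, *haxW* is not transcribed.
So HaxW is not produced.
Required activator HaxW is absent, so *zorA* is not transcribed.
So ZorA is not produced.
Citrulline is absent, so NerL is inactive.
Glyoxylate is present, so DovH is inactive.
No activator is available at the *yilZ* promoter, so *yilZ* is not transcribed.
So YilZ is not produced.
Required activator ZorA is absent, so *haxX* is not transcribed.
So HaxX is not produced.
With no repressor bound, *sovW* is transcribed.

ON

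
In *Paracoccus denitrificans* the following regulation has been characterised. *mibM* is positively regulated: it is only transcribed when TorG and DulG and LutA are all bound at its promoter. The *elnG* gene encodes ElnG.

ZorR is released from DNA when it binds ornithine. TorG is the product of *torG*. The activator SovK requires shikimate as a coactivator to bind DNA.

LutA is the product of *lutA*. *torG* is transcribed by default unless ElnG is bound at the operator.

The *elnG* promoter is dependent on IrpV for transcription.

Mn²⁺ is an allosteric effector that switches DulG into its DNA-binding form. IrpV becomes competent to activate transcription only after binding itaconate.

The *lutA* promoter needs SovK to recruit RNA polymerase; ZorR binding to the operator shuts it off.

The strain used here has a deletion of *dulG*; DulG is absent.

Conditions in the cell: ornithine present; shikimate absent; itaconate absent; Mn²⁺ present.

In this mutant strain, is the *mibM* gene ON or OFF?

Itaconate is absent, so IrpV is inactive.
Required activator IrpV is absent, so *elnG* is not transcribed.
So ElnG is not produced.
With no repressor bound, *torG* is transcribed.
So TorG is produced and active.
DulG is non-functional in this strain, so it has no effect.
Ornithine is present, so ZorR is inactive.
Shikimate is absent, so SovK is inactive.
Required activator SovK is absent, so *lutA* is not transcribed.
So LutA is not produced.
Required activator DulG is absent, so *mibM* is not transcribed.

OFF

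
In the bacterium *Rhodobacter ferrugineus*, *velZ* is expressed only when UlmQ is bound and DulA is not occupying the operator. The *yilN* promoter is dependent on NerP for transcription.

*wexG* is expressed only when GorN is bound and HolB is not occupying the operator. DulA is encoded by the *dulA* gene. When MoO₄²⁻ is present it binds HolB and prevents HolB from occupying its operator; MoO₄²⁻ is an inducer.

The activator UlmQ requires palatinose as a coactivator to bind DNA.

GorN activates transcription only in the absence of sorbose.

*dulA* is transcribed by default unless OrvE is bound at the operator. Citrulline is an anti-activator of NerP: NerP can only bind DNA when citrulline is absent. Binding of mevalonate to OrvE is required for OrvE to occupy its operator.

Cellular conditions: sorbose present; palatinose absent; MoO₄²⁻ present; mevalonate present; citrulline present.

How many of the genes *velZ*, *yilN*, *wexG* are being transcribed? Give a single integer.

Palatinose is absent, so UlmQ is inactive.
Mevalonate is present, so OrvE is active.
With repressor OrvE bound, *dulA* is not transcribed.
So DulA is not produced.
Required activator UlmQ is absent, so *velZ* is not transcribed.
→ *velZ* is OFF.
Citrulline is present, so NerP is inactive.
Required activator NerP is absent, so *yilN* is not transcribed.
→ *yilN* is OFF.
MoO₄²⁻ is present, so HolB is inactive.
Sorbose is present, so GorN is inactive.
Required activator GorN is absent, so *wexG* is not transcribed.
→ *wexG* is OFF.
0 of the 3 genes are transcribed.

0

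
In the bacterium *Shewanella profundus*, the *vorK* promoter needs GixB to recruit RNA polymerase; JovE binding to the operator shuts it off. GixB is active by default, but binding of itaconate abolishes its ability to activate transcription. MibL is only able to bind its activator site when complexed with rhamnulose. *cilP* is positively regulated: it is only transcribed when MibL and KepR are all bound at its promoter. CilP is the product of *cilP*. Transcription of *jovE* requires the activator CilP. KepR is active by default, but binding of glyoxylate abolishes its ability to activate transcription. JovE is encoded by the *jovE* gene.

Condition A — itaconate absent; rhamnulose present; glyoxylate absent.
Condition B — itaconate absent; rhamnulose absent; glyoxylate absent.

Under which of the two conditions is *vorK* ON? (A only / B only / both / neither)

B only

Condition A:
Itaconate is absent, so GixB is active.
Rhamnulose is present, so MibL is active.
Glyoxylate is absent, so KepR is active.
No repressor is bound and MibL and KepR are active, so *cilP* is transcribed.
So CilP is produced and active.
No repressor is bound and CilP is active, so *jovE* is transcribed.
So JovE is produced and active.
With repressor JovE bound, *vorK* is not transcribed.
→ *vorK* is OFF in A.
Condition B:
Itaconate is absent, so GixB is active.
Rhamnulose is absent, so MibL is inactive.
Glyoxylate is absent, so KepR is active.
Required activator MibL is absent, so *cilP* is not transcribed.
So CilP is not produced.
Required activator CilP is absent, so *jovE* is not transcribed.
So JovE is not produced.
No repressor is bound and GixB is active, so *vorK* is transcribed.
→ *vorK* is ON in B.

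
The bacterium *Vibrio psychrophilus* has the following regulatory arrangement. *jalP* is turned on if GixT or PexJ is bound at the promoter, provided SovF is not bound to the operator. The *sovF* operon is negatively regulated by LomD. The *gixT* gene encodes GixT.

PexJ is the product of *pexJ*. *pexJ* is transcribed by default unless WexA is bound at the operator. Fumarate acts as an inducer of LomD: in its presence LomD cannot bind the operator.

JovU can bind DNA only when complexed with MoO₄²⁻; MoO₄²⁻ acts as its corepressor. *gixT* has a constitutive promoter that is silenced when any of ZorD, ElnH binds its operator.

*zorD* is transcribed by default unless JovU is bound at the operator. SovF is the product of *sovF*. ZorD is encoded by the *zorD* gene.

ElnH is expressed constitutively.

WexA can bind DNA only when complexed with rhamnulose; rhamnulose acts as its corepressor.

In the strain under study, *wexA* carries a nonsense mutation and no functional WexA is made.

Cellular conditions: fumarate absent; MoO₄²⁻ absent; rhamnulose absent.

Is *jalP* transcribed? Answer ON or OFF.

MoO₄²⁻ is absent, so JovU is inactive.
With no repressor bound, *zorD* is transcribed.
So ZorD is produced and active.
ElnH is produced constitutively and is active.
With repressor ZorD bound, *gixT* is not transcribed.
So GixT is not produced.
WexA is non-functional in this strain, so it has no effect.
With no repressor bound, *pexJ* is transcribed.
So PexJ is produced and active.
Fumarate is absent, so LomD is active.
With repressor LomD bound, *sovF* is not transcribed.
So SovF is not produced.
Activator PexJ is present, so *jalP* is transcribed.

ON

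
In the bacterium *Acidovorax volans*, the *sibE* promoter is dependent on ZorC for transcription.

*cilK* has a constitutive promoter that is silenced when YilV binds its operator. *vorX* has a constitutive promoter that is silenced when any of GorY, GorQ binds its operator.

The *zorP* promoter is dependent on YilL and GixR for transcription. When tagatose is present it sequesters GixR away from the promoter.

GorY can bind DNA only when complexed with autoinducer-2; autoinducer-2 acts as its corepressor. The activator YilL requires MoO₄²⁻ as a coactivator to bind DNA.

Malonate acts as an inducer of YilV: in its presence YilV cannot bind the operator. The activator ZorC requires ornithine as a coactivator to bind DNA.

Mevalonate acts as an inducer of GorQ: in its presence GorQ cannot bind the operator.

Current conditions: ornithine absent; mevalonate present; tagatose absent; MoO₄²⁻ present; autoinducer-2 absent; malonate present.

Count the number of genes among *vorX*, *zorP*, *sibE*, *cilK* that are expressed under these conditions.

Autoinducer-2 is absent, so GorY is inactive.
Mevalonate is present, so GorQ is inactive.
With no repressor bound, *vorX* is transcribed.
→ *vorX* is ON.
MoO₄²⁻ is present, so YilL is active.
Tagatose is absent, so GixR is active.
No repressor is bound and YilL and GixR are active, so *zorP* is transcribed.
→ *zorP* is ON.
Ornithine is absent, so ZorC is inactive.
Required activator ZorC is absent, so *sibE* is not transcribed.
→ *sibE* is OFF.
Malonate is present, so YilV is inactive.
With no repressor bound, *cilK* is transcribed.
→ *cilK* is ON.
3 of the 4 genes are transcribed.

3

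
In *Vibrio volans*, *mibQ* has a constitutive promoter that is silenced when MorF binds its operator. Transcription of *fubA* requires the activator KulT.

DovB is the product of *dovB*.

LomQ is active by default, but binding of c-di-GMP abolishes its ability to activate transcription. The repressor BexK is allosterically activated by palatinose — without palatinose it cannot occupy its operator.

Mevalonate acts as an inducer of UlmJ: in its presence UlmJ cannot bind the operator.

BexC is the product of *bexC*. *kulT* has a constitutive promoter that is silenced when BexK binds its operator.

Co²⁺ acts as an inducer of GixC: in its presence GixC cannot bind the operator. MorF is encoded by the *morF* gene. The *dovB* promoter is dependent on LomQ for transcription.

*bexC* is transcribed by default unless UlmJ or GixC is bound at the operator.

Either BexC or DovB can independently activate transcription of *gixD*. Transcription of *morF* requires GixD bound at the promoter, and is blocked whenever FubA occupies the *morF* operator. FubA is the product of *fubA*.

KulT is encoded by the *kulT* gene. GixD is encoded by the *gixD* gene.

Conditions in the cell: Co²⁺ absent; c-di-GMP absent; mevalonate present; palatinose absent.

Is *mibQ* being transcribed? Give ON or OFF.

ON

Palatinose is absent, so BexK is inactive.
With no repressor bound, *kulT* is transcribed.
So KulT is produced and active.
No repressor is bound and KulT is active, so *fubA* is transcribed.
So FubA is produced and active.
Mevalonate is present, so UlmJ is inactive.
Co²⁺ is absent, so GixC is active.
With repressor GixC bound, *bexC* is not transcribed.
So BexC is not produced.
c-di-GMP is absent, so LomQ is active.
No repressor is bound and LomQ is active, so *dovB* is transcribed.
So DovB is produced and active.
Activator DovB is present, so *gixD* is transcribed.
So GixD is produced and active.
With repressor FubA bound, *morF* is not transcribed.
So MorF is not produced.
With no repressor bound, *mibQ* is transcribed.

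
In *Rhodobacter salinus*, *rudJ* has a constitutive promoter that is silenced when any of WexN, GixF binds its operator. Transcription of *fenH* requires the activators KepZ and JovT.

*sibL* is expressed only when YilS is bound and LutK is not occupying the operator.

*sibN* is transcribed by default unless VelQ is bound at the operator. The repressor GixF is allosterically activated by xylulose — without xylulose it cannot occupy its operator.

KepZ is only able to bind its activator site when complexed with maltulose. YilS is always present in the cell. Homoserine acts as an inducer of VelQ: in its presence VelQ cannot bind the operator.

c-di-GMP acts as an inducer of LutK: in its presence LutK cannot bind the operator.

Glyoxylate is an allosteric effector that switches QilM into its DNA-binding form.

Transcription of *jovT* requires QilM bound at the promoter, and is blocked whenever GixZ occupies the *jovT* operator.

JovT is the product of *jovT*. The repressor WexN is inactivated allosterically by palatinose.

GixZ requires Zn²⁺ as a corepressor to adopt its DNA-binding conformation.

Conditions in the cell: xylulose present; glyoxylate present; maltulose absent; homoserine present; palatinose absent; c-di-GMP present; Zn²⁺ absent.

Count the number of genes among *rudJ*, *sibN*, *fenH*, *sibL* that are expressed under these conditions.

Palatinose is absent, so WexN is active.
Xylulose is present, so GixF is active.
With repressor WexN bound, *rudJ* is not transcribed.
→ *rudJ* is OFF.
Homoserine is present, so VelQ is inactive.
With no repressor bound, *sibN* is transcribed.
→ *sibN* is ON.
Maltulose is absent, so KepZ is inactive.
Glyoxylate is present, so QilM is active.
Zn²⁺ is absent, so GixZ is inactive.
No repressor is bound and QilM is active, so *jovT* is transcribed.
So JovT is produced and active.
Required activator KepZ is absent, so *fenH* is not transcribed.
→ *fenH* is OFF.
c-di-GMP is present, so LutK is inactive.
YilS is produced constitutively and is active.
No repressor is bound and YilS is active, so *sibL* is transcribed.
→ *sibL* is ON.
2 of the 4 genes are transcribed.

2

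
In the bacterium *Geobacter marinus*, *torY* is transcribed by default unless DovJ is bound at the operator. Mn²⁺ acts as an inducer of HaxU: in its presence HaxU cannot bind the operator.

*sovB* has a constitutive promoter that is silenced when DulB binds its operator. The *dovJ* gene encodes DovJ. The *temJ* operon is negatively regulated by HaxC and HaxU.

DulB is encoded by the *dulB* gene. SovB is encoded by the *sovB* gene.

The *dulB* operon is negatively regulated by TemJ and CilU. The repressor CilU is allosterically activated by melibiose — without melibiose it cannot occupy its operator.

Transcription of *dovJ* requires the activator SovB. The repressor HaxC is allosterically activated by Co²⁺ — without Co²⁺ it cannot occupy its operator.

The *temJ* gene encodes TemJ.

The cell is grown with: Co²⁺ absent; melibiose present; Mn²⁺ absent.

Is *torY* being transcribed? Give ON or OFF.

Co²⁺ is absent, so HaxC is inactive.
Mn²⁺ is absent, so HaxU is active.
With repressor HaxU bound, *temJ* is not transcribed.
So TemJ is not produced.
Melibiose is present, so CilU is active.
With repressor CilU bound, *dulB* is not transcribed.
So DulB is not produced.
With no repressor bound, *sovB* is transcribed.
So SovB is produced and active.
No repressor is bound and SovB is active, so *dovJ* is transcribed.
So DovJ is produced and active.
With repressor DovJ bound, *torY* is not transcribed.

OFF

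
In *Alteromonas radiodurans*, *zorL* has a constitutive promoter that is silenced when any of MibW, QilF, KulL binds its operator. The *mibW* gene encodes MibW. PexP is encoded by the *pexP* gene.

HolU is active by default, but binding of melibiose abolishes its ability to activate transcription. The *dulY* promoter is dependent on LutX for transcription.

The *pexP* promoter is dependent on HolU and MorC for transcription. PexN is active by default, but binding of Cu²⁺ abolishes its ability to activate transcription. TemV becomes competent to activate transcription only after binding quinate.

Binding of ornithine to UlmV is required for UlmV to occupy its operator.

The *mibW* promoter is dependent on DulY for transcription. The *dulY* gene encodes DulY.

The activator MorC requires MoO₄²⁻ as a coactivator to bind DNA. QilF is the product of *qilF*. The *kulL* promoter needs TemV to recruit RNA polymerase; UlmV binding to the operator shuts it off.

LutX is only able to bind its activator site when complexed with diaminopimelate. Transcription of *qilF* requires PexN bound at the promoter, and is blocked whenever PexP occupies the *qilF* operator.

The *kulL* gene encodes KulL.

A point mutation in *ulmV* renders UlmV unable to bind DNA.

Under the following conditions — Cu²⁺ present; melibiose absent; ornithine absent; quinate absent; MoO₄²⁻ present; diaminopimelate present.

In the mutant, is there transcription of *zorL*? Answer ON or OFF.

OFF

Diaminopimelate is present, so LutX is active.
No repressor is bound and LutX is active, so *dulY* is transcribed.
So DulY is produced and active.
No repressor is bound and DulY is active, so *mibW* is transcribed.
So MibW is produced and active.
Melibiose is absent, so HolU is active.
MoO₄²⁻ is present, so MorC is active.
No repressor is bound and HolU and MorC are active, so *pexP* is transcribed.
So PexP is produced and active.
Cu²⁺ is present, so PexN is inactive.
With repressor PexP bound, *qilF* is not transcribed.
So QilF is not produced.
Quinate is absent, so TemV is inactive.
UlmV is non-functional in this strain, so it has no effect.
Required activator TemV is absent, so *kulL* is not transcribed.
So KulL is not produced.
With repressor MibW bound, *zorL* is not transcribed.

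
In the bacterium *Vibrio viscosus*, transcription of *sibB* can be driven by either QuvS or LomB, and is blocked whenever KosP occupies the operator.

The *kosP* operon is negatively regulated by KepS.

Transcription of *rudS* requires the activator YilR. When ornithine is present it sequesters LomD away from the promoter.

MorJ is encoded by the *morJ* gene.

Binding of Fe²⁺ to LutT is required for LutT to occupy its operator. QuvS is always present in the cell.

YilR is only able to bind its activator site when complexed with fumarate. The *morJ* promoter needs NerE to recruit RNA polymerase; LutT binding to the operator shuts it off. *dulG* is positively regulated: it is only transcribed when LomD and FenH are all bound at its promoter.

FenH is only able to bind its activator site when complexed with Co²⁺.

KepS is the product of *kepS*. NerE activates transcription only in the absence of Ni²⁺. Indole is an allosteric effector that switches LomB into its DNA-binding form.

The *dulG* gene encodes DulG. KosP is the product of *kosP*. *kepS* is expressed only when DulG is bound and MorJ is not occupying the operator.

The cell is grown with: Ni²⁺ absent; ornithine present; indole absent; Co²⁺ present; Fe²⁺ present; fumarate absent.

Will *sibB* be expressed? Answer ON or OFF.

OFF

QuvS is produced constitutively and is active.
Ni²⁺ is absent, so NerE is active.
Fe²⁺ is present, so LutT is active.
With repressor LutT bound, *morJ* is not transcribed.
So MorJ is not produced.
Ornithine is present, so LomD is inactive.
Co²⁺ is present, so FenH is active.
Required activator LomD is absent, so *dulG* is not transcribed.
So DulG is not produced.
Required activator DulG is absent, so *kepS* is not transcribed.
So KepS is not produced.
With no repressor bound, *kosP* is transcribed.
So KosP is produced and active.
Indole is absent, so LomB is inactive.
With repressor KosP bound, *sibB* is not transcribed.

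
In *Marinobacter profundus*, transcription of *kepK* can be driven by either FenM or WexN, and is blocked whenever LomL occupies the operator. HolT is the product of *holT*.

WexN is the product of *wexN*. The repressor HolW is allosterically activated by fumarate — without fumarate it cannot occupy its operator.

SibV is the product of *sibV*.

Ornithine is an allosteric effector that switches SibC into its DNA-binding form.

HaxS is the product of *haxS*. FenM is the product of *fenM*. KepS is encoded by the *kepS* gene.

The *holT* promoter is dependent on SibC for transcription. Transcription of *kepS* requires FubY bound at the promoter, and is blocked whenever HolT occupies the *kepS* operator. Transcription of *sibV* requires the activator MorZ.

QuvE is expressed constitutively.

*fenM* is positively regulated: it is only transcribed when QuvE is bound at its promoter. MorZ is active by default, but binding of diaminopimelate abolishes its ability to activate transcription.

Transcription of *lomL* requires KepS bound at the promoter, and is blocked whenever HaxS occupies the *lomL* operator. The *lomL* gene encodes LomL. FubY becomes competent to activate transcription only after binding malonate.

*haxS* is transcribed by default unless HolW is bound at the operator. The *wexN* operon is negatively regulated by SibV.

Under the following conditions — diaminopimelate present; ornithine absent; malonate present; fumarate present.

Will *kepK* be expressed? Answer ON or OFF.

OFF

QuvE is produced constitutively and is active.
No repressor is bound and QuvE is active, so *fenM* is transcribed.
So FenM is produced and active.
Diaminopimelate is present, so MorZ is inactive.
Required activator MorZ is absent, so *sibV* is not transcribed.
So SibV is not produced.
With no repressor bound, *wexN* is transcribed.
So WexN is produced and active.
Fumarate is present, so HolW is active.
With repressor HolW bound, *haxS* is not transcribed.
So HaxS is not produced.
Ornithine is absent, so SibC is inactive.
Required activator SibC is absent, so *holT* is not transcribed.
So HolT is not produced.
Malonate is present, so FubY is active.
No repressor is bound and FubY is active, so *kepS* is transcribed.
So KepS is produced and active.
No repressor is bound and KepS is active, so *lomL* is transcribed.
So LomL is produced and active.
With repressor LomL bound, *kepK* is not transcribed.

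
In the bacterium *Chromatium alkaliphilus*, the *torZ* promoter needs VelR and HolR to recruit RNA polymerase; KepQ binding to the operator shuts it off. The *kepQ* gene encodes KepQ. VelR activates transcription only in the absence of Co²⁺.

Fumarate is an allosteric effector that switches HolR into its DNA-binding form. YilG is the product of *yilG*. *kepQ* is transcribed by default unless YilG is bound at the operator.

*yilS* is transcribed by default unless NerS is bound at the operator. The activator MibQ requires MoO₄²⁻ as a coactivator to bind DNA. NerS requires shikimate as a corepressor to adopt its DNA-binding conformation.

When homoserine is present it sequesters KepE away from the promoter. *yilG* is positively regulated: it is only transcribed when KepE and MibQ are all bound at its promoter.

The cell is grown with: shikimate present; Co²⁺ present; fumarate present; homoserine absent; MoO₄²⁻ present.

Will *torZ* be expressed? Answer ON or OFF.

OFF

Co²⁺ is present, so VelR is inactive.
Fumarate is present, so HolR is active.
Homoserine is absent, so KepE is active.
MoO₄²⁻ is present, so MibQ is active.
No repressor is bound and KepE and MibQ are active, so *yilG* is transcribed.
So YilG is produced and active.
With repressor YilG bound, *kepQ* is not transcribed.
So KepQ is not produced.
Required activator VelR is absent, so *torZ* is not transcribed.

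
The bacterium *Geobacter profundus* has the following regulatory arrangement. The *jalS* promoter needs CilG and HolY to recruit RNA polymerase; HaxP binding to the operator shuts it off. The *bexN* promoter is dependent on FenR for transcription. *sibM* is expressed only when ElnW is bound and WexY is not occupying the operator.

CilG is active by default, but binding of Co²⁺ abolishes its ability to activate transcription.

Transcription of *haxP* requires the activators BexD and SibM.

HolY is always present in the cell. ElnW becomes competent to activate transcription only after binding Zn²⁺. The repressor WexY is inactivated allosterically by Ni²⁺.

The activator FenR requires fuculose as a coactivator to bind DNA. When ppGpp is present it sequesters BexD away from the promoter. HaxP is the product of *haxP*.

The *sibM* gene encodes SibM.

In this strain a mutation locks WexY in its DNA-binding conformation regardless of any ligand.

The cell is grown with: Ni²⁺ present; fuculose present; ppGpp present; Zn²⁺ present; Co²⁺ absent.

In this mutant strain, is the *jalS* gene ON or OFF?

ON

Co²⁺ is absent, so CilG is active.
ppGpp is present, so BexD is inactive.
Zn²⁺ is present, so ElnW is active.
WexY is constitutively active in this strain.
With repressor WexY bound, *sibM* is not transcribed.
So SibM is not produced.
Required activator BexD is absent, so *haxP* is not transcribed.
So HaxP is not produced.
HolY is produced constitutively and is active.
No repressor is bound and CilG and HolY are active, so *jalS* is transcribed.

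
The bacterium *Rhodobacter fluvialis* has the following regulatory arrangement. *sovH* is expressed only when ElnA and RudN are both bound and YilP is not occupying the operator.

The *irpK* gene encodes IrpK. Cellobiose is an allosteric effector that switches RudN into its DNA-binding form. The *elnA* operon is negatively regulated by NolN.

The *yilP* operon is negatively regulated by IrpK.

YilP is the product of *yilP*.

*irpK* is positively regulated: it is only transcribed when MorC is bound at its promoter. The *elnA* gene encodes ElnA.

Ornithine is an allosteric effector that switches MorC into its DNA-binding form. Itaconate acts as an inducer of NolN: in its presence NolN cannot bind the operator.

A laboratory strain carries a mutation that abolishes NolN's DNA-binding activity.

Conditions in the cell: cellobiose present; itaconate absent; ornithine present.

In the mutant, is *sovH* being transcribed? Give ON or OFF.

NolN is non-functional in this strain, so it has no effect.
With no repressor bound, *elnA* is transcribed.
So ElnA is produced and active.
Ornithine is present, so MorC is active.
No repressor is bound and MorC is active, so *irpK* is transcribed.
So IrpK is produced and active.
With repressor IrpK bound, *yilP* is not transcribed.
So YilP is not produced.
Cellobiose is present, so RudN is active.
No repressor is bound and ElnA and RudN are active, so *sovH* is transcribed.

ON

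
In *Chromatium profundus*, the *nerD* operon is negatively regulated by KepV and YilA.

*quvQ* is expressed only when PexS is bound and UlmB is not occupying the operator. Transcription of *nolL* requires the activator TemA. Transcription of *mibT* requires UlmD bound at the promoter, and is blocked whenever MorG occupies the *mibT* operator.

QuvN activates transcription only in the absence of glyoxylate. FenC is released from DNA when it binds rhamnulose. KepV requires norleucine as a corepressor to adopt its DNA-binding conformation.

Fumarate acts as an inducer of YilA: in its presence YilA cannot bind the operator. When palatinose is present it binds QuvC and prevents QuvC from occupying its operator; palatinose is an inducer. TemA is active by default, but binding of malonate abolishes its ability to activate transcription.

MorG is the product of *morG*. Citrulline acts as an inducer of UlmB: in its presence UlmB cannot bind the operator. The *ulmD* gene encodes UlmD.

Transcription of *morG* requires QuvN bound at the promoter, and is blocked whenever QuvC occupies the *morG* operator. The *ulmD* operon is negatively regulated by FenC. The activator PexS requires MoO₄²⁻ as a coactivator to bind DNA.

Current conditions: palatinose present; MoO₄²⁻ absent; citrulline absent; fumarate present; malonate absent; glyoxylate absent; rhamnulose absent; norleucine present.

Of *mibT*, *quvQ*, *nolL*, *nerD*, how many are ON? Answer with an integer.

1

Rhamnulose is absent, so FenC is active.
With repressor FenC bound, *ulmD* is not transcribed.
So UlmD is not produced.
Palatinose is present, so QuvC is inactive.
Glyoxylate is absent, so QuvN is active.
No repressor is bound and QuvN is active, so *morG* is transcribed.
So MorG is produced and active.
With repressor MorG bound, *mibT* is not transcribed.
→ *mibT* is OFF.
Citrulline is absent, so UlmB is active.
MoO₄²⁻ is absent, so PexS is inactive.
With repressor UlmB bound, *quvQ* is not transcribed.
→ *quvQ* is OFF.
Malonate is absent, so TemA is active.
No repressor is bound and TemA is active, so *nolL* is transcribed.
→ *nolL* is ON.
Norleucine is present, so KepV is active.
Fumarate is present, so YilA is inactive.
With repressor KepV bound, *nerD* is not transcribed.
→ *nerD* is OFF.
1 of the 4 genes is transcribed.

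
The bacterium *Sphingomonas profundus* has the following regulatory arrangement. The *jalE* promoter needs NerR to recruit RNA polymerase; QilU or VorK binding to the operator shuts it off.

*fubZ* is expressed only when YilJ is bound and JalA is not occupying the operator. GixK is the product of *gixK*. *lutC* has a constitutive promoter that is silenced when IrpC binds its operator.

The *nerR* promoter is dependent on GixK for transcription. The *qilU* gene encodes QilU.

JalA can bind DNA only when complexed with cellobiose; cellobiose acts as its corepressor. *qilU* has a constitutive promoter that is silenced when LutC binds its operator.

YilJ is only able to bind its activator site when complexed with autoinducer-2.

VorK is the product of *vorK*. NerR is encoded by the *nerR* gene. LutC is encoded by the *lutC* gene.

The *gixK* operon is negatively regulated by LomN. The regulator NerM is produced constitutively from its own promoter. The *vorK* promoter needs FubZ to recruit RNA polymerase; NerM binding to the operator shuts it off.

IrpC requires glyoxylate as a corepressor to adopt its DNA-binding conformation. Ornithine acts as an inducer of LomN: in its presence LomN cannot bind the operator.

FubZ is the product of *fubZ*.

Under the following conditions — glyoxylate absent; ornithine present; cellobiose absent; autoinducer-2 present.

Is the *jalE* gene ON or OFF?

Glyoxylate is absent, so IrpC is inactive.
With no repressor bound, *lutC* is transcribed.
So LutC is produced and active.
With repressor LutC bound, *qilU* is not transcribed.
So QilU is not produced.
Cellobiose is absent, so JalA is inactive.
Autoinducer-2 is present, so YilJ is active.
No repressor is bound and YilJ is active, so *fubZ* is transcribed.
So FubZ is produced and active.
NerM is produced constitutively and is active.
With repressor NerM bound, *vorK* is not transcribed.
So VorK is not produced.
Ornithine is present, so LomN is inactive.
With no repressor bound, *gixK* is transcribed.
So GixK is produced and active.
No repressor is bound and GixK is active, so *nerR* is transcribed.
So NerR is produced and active.
No repressor is bound and NerR is active, so *jalE* is transcribed.

ON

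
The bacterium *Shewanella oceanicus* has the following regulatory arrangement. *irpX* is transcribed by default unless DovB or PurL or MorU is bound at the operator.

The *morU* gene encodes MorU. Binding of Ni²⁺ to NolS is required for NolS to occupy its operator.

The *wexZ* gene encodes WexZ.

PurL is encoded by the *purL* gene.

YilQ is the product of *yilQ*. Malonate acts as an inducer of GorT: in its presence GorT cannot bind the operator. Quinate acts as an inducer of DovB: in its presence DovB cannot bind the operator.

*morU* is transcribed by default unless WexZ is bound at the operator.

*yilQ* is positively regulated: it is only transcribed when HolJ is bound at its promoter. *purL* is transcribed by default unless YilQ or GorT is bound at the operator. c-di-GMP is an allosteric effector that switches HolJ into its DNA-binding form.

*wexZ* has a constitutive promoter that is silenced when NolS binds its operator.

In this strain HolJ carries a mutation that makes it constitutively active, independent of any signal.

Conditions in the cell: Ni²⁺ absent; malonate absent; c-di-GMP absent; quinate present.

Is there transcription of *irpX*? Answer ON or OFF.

ON

Quinate is present, so DovB is inactive.
HolJ is constitutively active in this strain.
No repressor is bound and HolJ is active, so *yilQ* is transcribed.
So YilQ is produced and active.
Malonate is absent, so GorT is active.
With repressor YilQ bound, *purL* is not transcribed.
So PurL is not produced.
Ni²⁺ is absent, so NolS is inactive.
With no repressor bound, *wexZ* is transcribed.
So WexZ is produced and active.
With repressor WexZ bound, *morU* is not transcribed.
So MorU is not produced.
With no repressor bound, *irpX* is transcribed.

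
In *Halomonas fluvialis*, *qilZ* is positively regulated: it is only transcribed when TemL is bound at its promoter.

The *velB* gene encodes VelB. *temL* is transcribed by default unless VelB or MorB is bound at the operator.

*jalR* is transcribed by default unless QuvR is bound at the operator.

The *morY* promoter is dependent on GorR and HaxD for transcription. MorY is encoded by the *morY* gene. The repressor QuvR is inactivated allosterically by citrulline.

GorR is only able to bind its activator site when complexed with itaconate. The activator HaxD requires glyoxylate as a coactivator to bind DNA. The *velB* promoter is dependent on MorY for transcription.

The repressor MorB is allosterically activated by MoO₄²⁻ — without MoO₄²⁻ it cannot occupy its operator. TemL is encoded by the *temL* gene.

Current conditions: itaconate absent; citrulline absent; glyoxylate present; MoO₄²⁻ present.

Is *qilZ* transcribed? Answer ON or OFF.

OFF

Itaconate is absent, so GorR is inactive.
Glyoxylate is present, so HaxD is active.
Required activator GorR is absent, so *morY* is not transcribed.
So MorY is not produced.
Required activator MorY is absent, so *velB* is not transcribed.
So VelB is not produced.
MoO₄²⁻ is present, so MorB is active.
With repressor MorB bound, *temL* is not transcribed.
So TemL is not produced.
Required activator TemL is absent, so *qilZ* is not transcribed.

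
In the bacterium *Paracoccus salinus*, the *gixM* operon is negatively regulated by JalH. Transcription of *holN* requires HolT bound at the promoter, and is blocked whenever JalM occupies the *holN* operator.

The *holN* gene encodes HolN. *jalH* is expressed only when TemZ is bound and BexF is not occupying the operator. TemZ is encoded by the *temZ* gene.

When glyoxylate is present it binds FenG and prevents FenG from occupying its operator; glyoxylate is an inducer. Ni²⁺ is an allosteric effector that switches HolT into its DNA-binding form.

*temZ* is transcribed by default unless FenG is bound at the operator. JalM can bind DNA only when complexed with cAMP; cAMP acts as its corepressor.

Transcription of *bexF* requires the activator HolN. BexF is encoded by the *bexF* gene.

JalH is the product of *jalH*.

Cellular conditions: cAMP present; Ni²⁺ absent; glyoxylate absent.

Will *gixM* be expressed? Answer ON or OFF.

cAMP is present, so JalM is active.
Ni²⁺ is absent, so HolT is inactive.
With repressor JalM bound, *holN* is not transcribed.
So HolN is not produced.
Required activator HolN is absent, so *bexF* is not transcribed.
So BexF is not produced.
Glyoxylate is absent, so FenG is active.
With repressor FenG bound, *temZ* is not transcribed.
So TemZ is not produced.
Required activator TemZ is absent, so *jalH* is not transcribed.
So JalH is not produced.
With no repressor bound, *gixM* is transcribed.

ON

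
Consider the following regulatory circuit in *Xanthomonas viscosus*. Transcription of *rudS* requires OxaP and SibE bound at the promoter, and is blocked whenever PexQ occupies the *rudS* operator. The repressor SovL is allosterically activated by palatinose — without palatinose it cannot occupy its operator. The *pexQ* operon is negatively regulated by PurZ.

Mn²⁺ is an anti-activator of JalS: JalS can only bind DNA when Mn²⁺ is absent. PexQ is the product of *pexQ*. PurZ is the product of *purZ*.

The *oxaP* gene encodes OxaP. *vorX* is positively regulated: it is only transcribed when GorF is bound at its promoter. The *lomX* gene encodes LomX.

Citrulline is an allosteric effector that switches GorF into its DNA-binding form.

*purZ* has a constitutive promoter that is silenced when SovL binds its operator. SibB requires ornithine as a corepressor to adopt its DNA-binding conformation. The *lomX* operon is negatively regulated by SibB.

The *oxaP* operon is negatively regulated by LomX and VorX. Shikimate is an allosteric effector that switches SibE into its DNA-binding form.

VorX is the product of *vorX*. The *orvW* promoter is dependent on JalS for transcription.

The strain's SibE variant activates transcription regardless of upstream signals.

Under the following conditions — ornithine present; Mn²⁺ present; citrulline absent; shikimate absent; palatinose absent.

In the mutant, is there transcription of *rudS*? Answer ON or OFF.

ON

Ornithine is present, so SibB is active.
With repressor SibB bound, *lomX* is not transcribed.
So LomX is not produced.
Citrulline is absent, so GorF is inactive.
Required activator GorF is absent, so *vorX* is not transcribed.
So VorX is not produced.
With no repressor bound, *oxaP* is transcribed.
So OxaP is produced and active.
SibE is constitutively active in this strain.
Palatinose is absent, so SovL is inactive.
With no repressor bound, *purZ* is transcribed.
So PurZ is produced and active.
With repressor PurZ bound, *pexQ* is not transcribed.
So PexQ is not produced.
No repressor is bound and OxaP and SibE are active, so *rudS* is transcribed.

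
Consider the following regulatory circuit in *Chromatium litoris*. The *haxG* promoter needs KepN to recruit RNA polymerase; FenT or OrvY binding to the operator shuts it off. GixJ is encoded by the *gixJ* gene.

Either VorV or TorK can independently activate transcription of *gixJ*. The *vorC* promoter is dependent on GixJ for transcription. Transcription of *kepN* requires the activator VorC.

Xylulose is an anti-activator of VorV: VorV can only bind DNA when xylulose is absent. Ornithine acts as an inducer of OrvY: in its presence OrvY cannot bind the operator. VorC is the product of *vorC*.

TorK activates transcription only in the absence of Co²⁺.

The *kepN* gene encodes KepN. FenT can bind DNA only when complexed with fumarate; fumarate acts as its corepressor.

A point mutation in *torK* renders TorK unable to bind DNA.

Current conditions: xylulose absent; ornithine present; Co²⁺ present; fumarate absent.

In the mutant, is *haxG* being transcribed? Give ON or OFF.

Fumarate is absent, so FenT is inactive.
Xylulose is absent, so VorV is active.
TorK is non-functional in this strain, so it has no effect.
Activator VorV is present, so *gixJ* is transcribed.
So GixJ is produced and active.
No repressor is bound and GixJ is active, so *vorC* is transcribed.
So VorC is produced and active.
No repressor is bound and VorC is active, so *kepN* is transcribed.
So KepN is produced and active.
Ornithine is present, so OrvY is inactive.
No repressor is bound and KepN is active, so *haxG* is transcribed.

ON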